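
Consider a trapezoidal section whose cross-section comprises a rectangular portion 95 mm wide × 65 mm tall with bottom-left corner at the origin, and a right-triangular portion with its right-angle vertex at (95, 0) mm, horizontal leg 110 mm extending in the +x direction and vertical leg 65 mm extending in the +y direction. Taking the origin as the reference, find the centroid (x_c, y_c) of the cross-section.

x_c = 78.36 mm, y_c = 28.53 mm

Part | A | x̄ᵢ | ȳᵢ | A·x̄ᵢ | A·ȳᵢ
rectangular portion | 6175.00 | 47.50 | 32.50 | 293312.50 | 200687.50
triangular portion | 3575.00 | 131.67 | 21.67 | 470708.33 | 77458.33
Σ | 9750.00 |  |  | 764020.83 | 278145.83
x_c = 764020.83 / 9750.00 = 78.36 mm
y_c = 278145.83 / 9750.00 = 28.53 mm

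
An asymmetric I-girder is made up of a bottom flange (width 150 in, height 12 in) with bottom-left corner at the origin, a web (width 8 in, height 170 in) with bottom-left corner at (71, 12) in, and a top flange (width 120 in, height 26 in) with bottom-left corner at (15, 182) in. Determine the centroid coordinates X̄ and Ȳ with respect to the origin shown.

Part | A | x̄ᵢ | ȳᵢ | A·x̄ᵢ | A·ȳᵢ
bottom flange | 1800.00 | 75.00 | 6.00 | 135000.00 | 10800.00
web | 1360.00 | 75.00 | 97.00 | 102000.00 | 131920.00
top flange | 3120.00 | 75.00 | 195.00 | 234000.00 | 608400.00
Σ | 6280.00 |  |  | 471000.00 | 751120.00
X̄ = 471000.00 / 6280.00 = 75.00 in
Ȳ = 751120.00 / 6280.00 = 119.61 in

X̄ = 75.00 in, Ȳ = 119.61 in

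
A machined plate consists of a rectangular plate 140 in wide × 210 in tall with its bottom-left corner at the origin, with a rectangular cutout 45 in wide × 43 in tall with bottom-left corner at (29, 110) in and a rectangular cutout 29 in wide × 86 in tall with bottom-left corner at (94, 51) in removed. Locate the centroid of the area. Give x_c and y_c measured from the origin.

plate: A = 140 × 210 = 29400.00, centroid at (70.00, 105.00).
hole 1: A = −(45 × 43) = -1935.00, centroid at (51.50, 131.50).
hole 2: A = −(29 × 86) = -2494.00, centroid at (108.50, 94.00).
ΣA = 24971.00 in²
ΣAx_c = (29400.00)(70.00) + (-1935.00)(51.50) + (-2494.00)(108.50) = 1687748.50 in³
ΣAy_c = (29400.00)(105.00) + (-1935.00)(131.50) + (-2494.00)(94.00) = 2598111.50 in³
x_c = 1687748.50 / 24971.00 = 67.59 in
y_c = 2598111.50 / 24971.00 = 104.05 in

x_c = 67.59 in, y_c = 104.05 in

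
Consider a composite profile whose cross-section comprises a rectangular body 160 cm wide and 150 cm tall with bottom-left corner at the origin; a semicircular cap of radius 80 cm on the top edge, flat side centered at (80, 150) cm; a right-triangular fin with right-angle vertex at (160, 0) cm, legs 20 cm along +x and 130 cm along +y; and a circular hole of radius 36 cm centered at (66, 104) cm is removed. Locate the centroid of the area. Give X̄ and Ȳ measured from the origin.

rectangular body: A = 160 × 150 = 24000.00, centroid at (80.00, 75.00).
semicircular top: A = ½π·80² = 10053.10, centroid at (80.00, 183.95).
triangular fin: A = ½·20·130 = 1300.00, centroid at (166.67, 43.33).
hole: A = −π·36² = -4071.50, centroid at (66.00, 104.00).
ΣA = 31281.59 cm²
ΣAX̄ = (24000.00)(80.00) + (10053.10)(80.00) + (1300.00)(166.67) + (-4071.50)(66.00) = 2672195.12 cm³
ΣAȲ = (24000.00)(75.00) + (10053.10)(183.95) + (1300.00)(43.33) + (-4071.50)(104.00) = 3282194.72 cm³
X̄ = 2672195.12 / 31281.59 = 85.42 cm
Ȳ = 3282194.72 / 31281.59 = 104.92 cm

X̄ = 85.42 cm, Ȳ = 104.92 cm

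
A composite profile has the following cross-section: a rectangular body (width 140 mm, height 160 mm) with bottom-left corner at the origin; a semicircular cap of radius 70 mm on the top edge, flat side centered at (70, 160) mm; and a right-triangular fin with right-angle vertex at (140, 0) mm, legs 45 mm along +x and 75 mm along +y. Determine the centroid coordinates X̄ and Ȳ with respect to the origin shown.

X̄ = 74.51 mm, Ȳ = 103.65 mm

Part | A | x̄ᵢ | ȳᵢ | A·x̄ᵢ | A·ȳᵢ
rectangular body | 22400.00 | 70.00 | 80.00 | 1568000.00 | 1792000.00
semicircular top | 7696.90 | 70.00 | 189.71 | 538783.14 | 1460170.99
triangular fin | 1687.50 | 155.00 | 25.00 | 261562.50 | 42187.50
Σ | 31784.40 |  |  | 2368345.64 | 3294358.49
X̄ = 2368345.64 / 31784.40 = 74.51 mm
Ȳ = 3294358.49 / 31784.40 = 103.65 mm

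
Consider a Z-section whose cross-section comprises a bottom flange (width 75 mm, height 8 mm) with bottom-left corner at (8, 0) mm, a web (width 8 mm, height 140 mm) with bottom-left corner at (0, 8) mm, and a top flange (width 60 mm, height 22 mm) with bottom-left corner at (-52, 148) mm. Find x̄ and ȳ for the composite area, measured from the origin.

x̄ = 0.90 mm, ȳ = 98.57 mm

Part | A | x̄ᵢ | ȳᵢ | A·x̄ᵢ | A·ȳᵢ
bottom flange | 600.00 | 45.50 | 4.00 | 27300.00 | 2400.00
web | 1120.00 | 4.00 | 78.00 | 4480.00 | 87360.00
top flange | 1320.00 | -22.00 | 159.00 | -29040.00 | 209880.00
Σ | 3040.00 |  |  | 2740.00 | 299640.00
x̄ = 2740.00 / 3040.00 = 0.90 mm
ȳ = 299640.00 / 3040.00 = 98.57 mm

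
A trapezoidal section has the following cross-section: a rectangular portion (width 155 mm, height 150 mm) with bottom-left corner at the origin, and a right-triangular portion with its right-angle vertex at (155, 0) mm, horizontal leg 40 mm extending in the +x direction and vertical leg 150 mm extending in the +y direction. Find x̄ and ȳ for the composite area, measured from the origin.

x̄ = 87.88 mm, ȳ = 72.14 mm

rectangular portion: A = 155 × 150 = 23250.00, centroid at (77.50, 75.00).
triangular portion: A = ½·40·150 = 3000.00, centroid at (168.33, 50.00).
ΣA = 26250.00 mm², ΣAx̄ = 2306875.00 mm³, ΣAȳ = 1893750.00 mm³.
x̄ = 2306875.00/26250.00 = 87.88 mm; ȳ = 1893750.00/26250.00 = 72.14 mm.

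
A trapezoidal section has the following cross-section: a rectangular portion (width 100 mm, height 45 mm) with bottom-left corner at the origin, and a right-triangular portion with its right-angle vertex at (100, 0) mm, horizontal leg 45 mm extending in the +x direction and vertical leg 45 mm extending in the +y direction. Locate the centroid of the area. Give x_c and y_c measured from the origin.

x_c = 61.94 mm, y_c = 21.12 mm

Part | A | x̄ᵢ | ȳᵢ | A·x̄ᵢ | A·ȳᵢ
rectangular portion | 4500.00 | 50.00 | 22.50 | 225000.00 | 101250.00
triangular portion | 1012.50 | 115.00 | 15.00 | 116437.50 | 15187.50
Σ | 5512.50 |  |  | 341437.50 | 116437.50
x_c = 341437.50 / 5512.50 = 61.94 mm
y_c = 116437.50 / 5512.50 = 21.12 mm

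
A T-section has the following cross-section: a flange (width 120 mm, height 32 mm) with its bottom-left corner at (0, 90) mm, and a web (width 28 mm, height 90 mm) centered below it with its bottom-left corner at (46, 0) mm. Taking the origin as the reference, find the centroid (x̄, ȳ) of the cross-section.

x̄ = 60.00 mm, ȳ = 81.83 mm

web: A = 28 × 90 = 2520.00, centroid at (60.00, 45.00).
flange: A = 120 × 32 = 3840.00, centroid at (60.00, 106.00).
ΣA = 6360.00 mm²
ΣAx̄ = (2520.00)(60.00) + (3840.00)(60.00) = 381600.00 mm³
ΣAȳ = (2520.00)(45.00) + (3840.00)(106.00) = 520440.00 mm³
x̄ = 381600.00 / 6360.00 = 60.00 mm
ȳ = 520440.00 / 6360.00 = 81.83 mm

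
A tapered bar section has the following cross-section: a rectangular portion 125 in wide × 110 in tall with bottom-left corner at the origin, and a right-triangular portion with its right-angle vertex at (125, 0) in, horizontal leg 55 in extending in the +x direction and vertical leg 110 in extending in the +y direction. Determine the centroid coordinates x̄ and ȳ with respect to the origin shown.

rectangular portion: A = 125 × 110 = 13750.00, centroid at (62.50, 55.00).
triangular portion: A = ½·55·110 = 3025.00, centroid at (143.33, 36.67).
ΣA = 16775.00 in²
ΣAx̄ = (13750.00)(62.50) + (3025.00)(143.33) = 1292958.33 in³
ΣAȳ = (13750.00)(55.00) + (3025.00)(36.67) = 867166.67 in³
x̄ = 1292958.33 / 16775.00 = 77.08 in
ȳ = 867166.67 / 16775.00 = 51.69 in

x̄ = 77.08 in, ȳ = 51.69 in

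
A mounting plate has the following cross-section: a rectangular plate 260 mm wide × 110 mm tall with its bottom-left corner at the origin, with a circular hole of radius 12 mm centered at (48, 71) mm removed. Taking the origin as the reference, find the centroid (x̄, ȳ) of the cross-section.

x̄ = 131.32 mm, ȳ = 54.74 mm

Part | A | x̄ᵢ | ȳᵢ | A·x̄ᵢ | A·ȳᵢ
plate | 28600.00 | 130.00 | 55.00 | 3718000.00 | 1573000.00
hole | -452.39 | 48.00 | 71.00 | -21714.69 | -32119.64
Σ | 28147.61 |  |  | 3696285.31 | 1540880.36
x̄ = 3696285.31 / 28147.61 = 131.32 mm
ȳ = 1540880.36 / 28147.61 = 54.74 mm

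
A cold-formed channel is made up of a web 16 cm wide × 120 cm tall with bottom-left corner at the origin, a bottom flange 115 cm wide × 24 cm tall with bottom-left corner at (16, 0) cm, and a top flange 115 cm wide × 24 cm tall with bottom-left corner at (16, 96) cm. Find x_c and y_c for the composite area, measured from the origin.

x_c = 56.60 cm, y_c = 60.00 cm

web: A = 16 × 120 = 1920.00, centroid at (8.00, 60.00).
bottom flange: A = 115 × 24 = 2760.00, centroid at (73.50, 12.00).
top flange: A = 115 × 24 = 2760.00, centroid at (73.50, 108.00).
ΣA = 7440.00 cm²
ΣAx_c = (1920.00)(8.00) + (2760.00)(73.50) + (2760.00)(73.50) = 421080.00 cm³
ΣAy_c = (1920.00)(60.00) + (2760.00)(12.00) + (2760.00)(108.00) = 446400.00 cm³
x_c = 421080.00 / 7440.00 = 56.60 cm
y_c = 446400.00 / 7440.00 = 60.00 cm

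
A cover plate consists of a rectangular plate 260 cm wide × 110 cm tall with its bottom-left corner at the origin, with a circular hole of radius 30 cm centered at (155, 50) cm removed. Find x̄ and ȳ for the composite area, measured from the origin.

x̄ = 127.26 cm, ȳ = 55.55 cm

Part | A | x̄ᵢ | ȳᵢ | A·x̄ᵢ | A·ȳᵢ
plate | 28600.00 | 130.00 | 55.00 | 3718000.00 | 1573000.00
hole | -2827.43 | 155.00 | 50.00 | -438252.18 | -141371.67
Σ | 25772.57 |  |  | 3279747.82 | 1431628.33
x̄ = 3279747.82 / 25772.57 = 127.26 cm
ȳ = 1431628.33 / 25772.57 = 55.55 cm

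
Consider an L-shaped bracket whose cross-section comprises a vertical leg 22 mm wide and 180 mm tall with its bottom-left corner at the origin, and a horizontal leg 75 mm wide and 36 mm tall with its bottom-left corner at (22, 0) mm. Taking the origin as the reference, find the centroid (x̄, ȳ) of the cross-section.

x̄ = 30.66 mm, ȳ = 60.81 mm

vertical leg: A = 22 × 180 = 3960.00, centroid at (11.00, 90.00).
horizontal leg: A = 75 × 36 = 2700.00, centroid at (59.50, 18.00).
ΣA = 6660.00 mm², ΣAx̄ = 204210.00 mm³, ΣAȳ = 405000.00 mm³.
x̄ = 204210.00/6660.00 = 30.66 mm; ȳ = 405000.00/6660.00 = 60.81 mm.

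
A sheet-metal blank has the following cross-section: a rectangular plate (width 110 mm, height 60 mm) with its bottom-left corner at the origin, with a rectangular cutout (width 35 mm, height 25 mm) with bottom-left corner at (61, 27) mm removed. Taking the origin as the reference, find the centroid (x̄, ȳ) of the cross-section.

x̄ = 51.41 mm, ȳ = 28.55 mm

plate: A = 110 × 60 = 6600.00, centroid at (55.00, 30.00).
hole: A = −(35 × 25) = -875.00, centroid at (78.50, 39.50).
ΣA = 5725.00 mm², ΣAx̄ = 294312.50 mm³, ΣAȳ = 163437.50 mm³.
x̄ = 294312.50/5725.00 = 51.41 mm; ȳ = 163437.50/5725.00 = 28.55 mm.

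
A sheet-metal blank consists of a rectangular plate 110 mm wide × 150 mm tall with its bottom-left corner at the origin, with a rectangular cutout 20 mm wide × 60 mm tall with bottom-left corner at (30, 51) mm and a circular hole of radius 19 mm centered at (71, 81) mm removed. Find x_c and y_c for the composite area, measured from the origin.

x_c = 54.99 mm, y_c = 74.01 mm

plate: A = 110 × 150 = 16500.00, centroid at (55.00, 75.00).
hole 1: A = −(20 × 60) = -1200.00, centroid at (40.00, 81.00).
hole 2: A = −π·19² = -1134.11, centroid at (71.00, 81.00).
ΣA = 14165.89 mm²
ΣAx_c = (16500.00)(55.00) + (-1200.00)(40.00) + (-1134.11)(71.00) = 778977.84 mm³
ΣAy_c = (16500.00)(75.00) + (-1200.00)(81.00) + (-1134.11)(81.00) = 1048436.69 mm³
x_c = 778977.84 / 14165.89 = 54.99 mm
y_c = 1048436.69 / 14165.89 = 74.01 mm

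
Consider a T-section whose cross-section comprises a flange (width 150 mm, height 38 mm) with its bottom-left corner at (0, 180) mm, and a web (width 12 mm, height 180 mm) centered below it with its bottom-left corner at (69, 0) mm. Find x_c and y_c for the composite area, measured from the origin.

x_c = 75.00 mm, y_c = 169.05 mm

Part | A | x̄ᵢ | ȳᵢ | A·x̄ᵢ | A·ȳᵢ
web | 2160.00 | 75.00 | 90.00 | 162000.00 | 194400.00
flange | 5700.00 | 75.00 | 199.00 | 427500.00 | 1134300.00
Σ | 7860.00 |  |  | 589500.00 | 1328700.00
x_c = 589500.00 / 7860.00 = 75.00 mm
y_c = 1328700.00 / 7860.00 = 169.05 mm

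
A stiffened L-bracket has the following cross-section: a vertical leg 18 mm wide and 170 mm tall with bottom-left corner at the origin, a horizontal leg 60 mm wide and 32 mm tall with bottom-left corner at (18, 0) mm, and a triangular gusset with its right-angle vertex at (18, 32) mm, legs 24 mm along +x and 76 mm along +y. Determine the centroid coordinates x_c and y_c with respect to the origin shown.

vertical leg: A = 18 × 170 = 3060.00, centroid at (9.00, 85.00).
horizontal leg: A = 60 × 32 = 1920.00, centroid at (48.00, 16.00).
gusset: A = ½·24·76 = 912.00, centroid at (26.00, 57.33).
ΣA = 5892.00 mm²
ΣAx_c = (3060.00)(9.00) + (1920.00)(48.00) + (912.00)(26.00) = 143412.00 mm³
ΣAy_c = (3060.00)(85.00) + (1920.00)(16.00) + (912.00)(57.33) = 343108.00 mm³
x_c = 143412.00 / 5892.00 = 24.34 mm
y_c = 343108.00 / 5892.00 = 58.23 mm

x_c = 24.34 mm, y_c = 58.23 mm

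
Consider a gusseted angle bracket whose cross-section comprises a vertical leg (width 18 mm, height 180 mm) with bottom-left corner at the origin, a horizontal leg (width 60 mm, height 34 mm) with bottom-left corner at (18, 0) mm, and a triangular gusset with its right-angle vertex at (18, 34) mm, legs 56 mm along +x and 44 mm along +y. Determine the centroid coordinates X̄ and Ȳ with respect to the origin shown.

Part | A | x̄ᵢ | ȳᵢ | A·x̄ᵢ | A·ȳᵢ
vertical leg | 3240.00 | 9.00 | 90.00 | 29160.00 | 291600.00
horizontal leg | 2040.00 | 48.00 | 17.00 | 97920.00 | 34680.00
gusset | 1232.00 | 36.67 | 48.67 | 45173.33 | 59957.33
Σ | 6512.00 |  |  | 172253.33 | 386237.33
X̄ = 172253.33 / 6512.00 = 26.45 mm
Ȳ = 386237.33 / 6512.00 = 59.31 mm

X̄ = 26.45 mm, Ȳ = 59.31 mm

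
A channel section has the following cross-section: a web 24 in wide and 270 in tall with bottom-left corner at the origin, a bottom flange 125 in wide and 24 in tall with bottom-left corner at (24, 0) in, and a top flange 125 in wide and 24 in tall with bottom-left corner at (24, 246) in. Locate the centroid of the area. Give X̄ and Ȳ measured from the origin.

X̄ = 47.82 in, Ȳ = 135.00 in

web: A = 24 × 270 = 6480.00, centroid at (12.00, 135.00).
bottom flange: A = 125 × 24 = 3000.00, centroid at (86.50, 12.00).
top flange: A = 125 × 24 = 3000.00, centroid at (86.50, 258.00).
ΣA = 12480.00 in²
ΣAX̄ = (6480.00)(12.00) + (3000.00)(86.50) + (3000.00)(86.50) = 596760.00 in³
ΣAȲ = (6480.00)(135.00) + (3000.00)(12.00) + (3000.00)(258.00) = 1684800.00 in³
X̄ = 596760.00 / 12480.00 = 47.82 in
Ȳ = 1684800.00 / 12480.00 = 135.00 in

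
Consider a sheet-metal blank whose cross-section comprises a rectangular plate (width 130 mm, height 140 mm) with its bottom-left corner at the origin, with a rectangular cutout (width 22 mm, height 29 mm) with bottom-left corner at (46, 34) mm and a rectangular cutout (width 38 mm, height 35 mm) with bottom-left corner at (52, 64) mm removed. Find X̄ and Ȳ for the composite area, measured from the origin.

plate: A = 130 × 140 = 18200.00, centroid at (65.00, 70.00).
hole 1: A = −(22 × 29) = -638.00, centroid at (57.00, 48.50).
hole 2: A = −(38 × 35) = -1330.00, centroid at (71.00, 81.50).
ΣA = 16232.00 mm², ΣAX̄ = 1052204.00 mm³, ΣAȲ = 1134662.00 mm³.
X̄ = 1052204.00/16232.00 = 64.82 mm; Ȳ = 1134662.00/16232.00 = 69.90 mm.

X̄ = 64.82 mm, Ȳ = 69.90 mm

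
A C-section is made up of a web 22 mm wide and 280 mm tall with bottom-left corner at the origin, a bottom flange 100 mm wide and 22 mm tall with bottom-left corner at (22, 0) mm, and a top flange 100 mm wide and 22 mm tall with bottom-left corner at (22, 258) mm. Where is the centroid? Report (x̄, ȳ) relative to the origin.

x̄ = 36.42 mm, ȳ = 140.00 mm

web: A = 22 × 280 = 6160.00, centroid at (11.00, 140.00).
bottom flange: A = 100 × 22 = 2200.00, centroid at (72.00, 11.00).
top flange: A = 100 × 22 = 2200.00, centroid at (72.00, 269.00).
ΣA = 10560.00 mm²
ΣAx̄ = (6160.00)(11.00) + (2200.00)(72.00) + (2200.00)(72.00) = 384560.00 mm³
ΣAȳ = (6160.00)(140.00) + (2200.00)(11.00) + (2200.00)(269.00) = 1478400.00 mm³
x̄ = 384560.00 / 10560.00 = 36.42 mm
ȳ = 1478400.00 / 10560.00 = 140.00 mm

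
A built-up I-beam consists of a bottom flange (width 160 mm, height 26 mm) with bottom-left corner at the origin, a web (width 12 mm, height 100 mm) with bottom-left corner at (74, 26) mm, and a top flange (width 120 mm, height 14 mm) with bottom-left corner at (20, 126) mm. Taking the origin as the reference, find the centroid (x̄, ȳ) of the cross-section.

Part | A | x̄ᵢ | ȳᵢ | A·x̄ᵢ | A·ȳᵢ
bottom flange | 4160.00 | 80.00 | 13.00 | 332800.00 | 54080.00
web | 1200.00 | 80.00 | 76.00 | 96000.00 | 91200.00
top flange | 1680.00 | 80.00 | 133.00 | 134400.00 | 223440.00
Σ | 7040.00 |  |  | 563200.00 | 368720.00
x̄ = 563200.00 / 7040.00 = 80.00 mm
ȳ = 368720.00 / 7040.00 = 52.38 mm

x̄ = 80.00 mm, ȳ = 52.38 mm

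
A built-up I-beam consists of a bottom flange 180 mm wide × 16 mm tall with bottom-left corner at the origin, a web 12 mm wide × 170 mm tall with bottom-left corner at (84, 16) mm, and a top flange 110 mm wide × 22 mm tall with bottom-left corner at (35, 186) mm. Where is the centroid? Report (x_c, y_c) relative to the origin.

x_c = 90.00 mm, y_c = 96.16 mm

bottom flange: A = 180 × 16 = 2880.00, centroid at (90.00, 8.00).
web: A = 12 × 170 = 2040.00, centroid at (90.00, 101.00).
top flange: A = 110 × 22 = 2420.00, centroid at (90.00, 197.00).
ΣA = 7340.00 mm²
ΣAx_c = (2880.00)(90.00) + (2040.00)(90.00) + (2420.00)(90.00) = 660600.00 mm³
ΣAy_c = (2880.00)(8.00) + (2040.00)(101.00) + (2420.00)(197.00) = 705820.00 mm³
x_c = 660600.00 / 7340.00 = 90.00 mm
y_c = 705820.00 / 7340.00 = 96.16 mm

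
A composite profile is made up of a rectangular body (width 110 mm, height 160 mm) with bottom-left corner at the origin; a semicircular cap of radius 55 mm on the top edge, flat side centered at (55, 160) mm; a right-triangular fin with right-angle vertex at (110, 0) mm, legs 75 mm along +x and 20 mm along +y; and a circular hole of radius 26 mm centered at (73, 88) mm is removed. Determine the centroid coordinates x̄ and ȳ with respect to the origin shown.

x̄ = 56.04 mm, ȳ = 99.98 mm

rectangular body: A = 110 × 160 = 17600.00, centroid at (55.00, 80.00).
semicircular top: A = ½π·55² = 4751.66, centroid at (55.00, 183.34).
triangular fin: A = ½·75·20 = 750.00, centroid at (135.00, 6.67).
hole: A = −π·26² = -2123.72, centroid at (73.00, 88.00).
ΣA = 20977.94 mm²
ΣAx̄ = (17600.00)(55.00) + (4751.66)(55.00) + (750.00)(135.00) + (-2123.72)(73.00) = 1175559.92 mm³
ΣAȳ = (17600.00)(80.00) + (4751.66)(183.34) + (750.00)(6.67) + (-2123.72)(88.00) = 2097295.03 mm³
x̄ = 1175559.92 / 20977.94 = 56.04 mm
ȳ = 2097295.03 / 20977.94 = 99.98 mm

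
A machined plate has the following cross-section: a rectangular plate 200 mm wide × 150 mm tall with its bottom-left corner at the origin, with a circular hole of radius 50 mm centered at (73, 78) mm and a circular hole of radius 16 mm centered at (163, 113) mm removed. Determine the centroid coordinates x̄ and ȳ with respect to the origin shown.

x̄ = 107.56 mm, ȳ = 72.46 mm

plate: A = 200 × 150 = 30000.00, centroid at (100.00, 75.00).
hole 1: A = −π·50² = -7853.98, centroid at (73.00, 78.00).
hole 2: A = −π·16² = -804.25, centroid at (163.00, 113.00).
ΣA = 21341.77 mm², ΣAx̄ = 2295566.96 mm³, ΣAȳ = 1546509.44 mm³.
x̄ = 2295566.96/21341.77 = 107.56 mm; ȳ = 1546509.44/21341.77 = 72.46 mm.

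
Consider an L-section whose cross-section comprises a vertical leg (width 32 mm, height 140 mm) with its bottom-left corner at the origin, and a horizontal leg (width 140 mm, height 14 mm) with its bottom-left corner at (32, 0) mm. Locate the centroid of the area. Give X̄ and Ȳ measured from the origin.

X̄ = 42.17 mm, Ȳ = 50.83 mm

vertical leg: A = 32 × 140 = 4480.00, centroid at (16.00, 70.00).
horizontal leg: A = 140 × 14 = 1960.00, centroid at (102.00, 7.00).
ΣA = 6440.00 mm², ΣAX̄ = 271600.00 mm³, ΣAȲ = 327320.00 mm³.
X̄ = 271600.00/6440.00 = 42.17 mm; Ȳ = 327320.00/6440.00 = 50.83 mm.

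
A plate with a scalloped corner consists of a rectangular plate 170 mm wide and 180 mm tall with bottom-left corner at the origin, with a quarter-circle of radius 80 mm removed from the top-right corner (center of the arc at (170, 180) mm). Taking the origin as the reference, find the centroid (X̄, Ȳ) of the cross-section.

plate: A = 170 × 180 = 30600.00, centroid at (85.00, 90.00).
removed quarter-circle: A = −¼π·80² = -5026.55, centroid at (136.05, 146.05).
ΣA = 25573.45 mm²
ΣAX̄ = (30600.00)(85.00) + (-5026.55)(136.05) = 1917153.46 mm³
ΣAȲ = (30600.00)(90.00) + (-5026.55)(146.05) = 2019887.98 mm³
X̄ = 1917153.46 / 25573.45 = 74.97 mm
Ȳ = 2019887.98 / 25573.45 = 78.98 mm

X̄ = 74.97 mm, Ȳ = 78.98 mm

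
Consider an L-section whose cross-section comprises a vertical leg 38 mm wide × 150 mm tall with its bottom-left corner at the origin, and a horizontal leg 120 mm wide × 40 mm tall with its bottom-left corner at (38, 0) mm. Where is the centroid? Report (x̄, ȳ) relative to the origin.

x̄ = 55.11 mm, ȳ = 49.86 mm

vertical leg: A = 38 × 150 = 5700.00, centroid at (19.00, 75.00).
horizontal leg: A = 120 × 40 = 4800.00, centroid at (98.00, 20.00).
ΣA = 10500.00 mm², ΣAx̄ = 578700.00 mm³, ΣAȳ = 523500.00 mm³.
x̄ = 578700.00/10500.00 = 55.11 mm; ȳ = 523500.00/10500.00 = 49.86 mm.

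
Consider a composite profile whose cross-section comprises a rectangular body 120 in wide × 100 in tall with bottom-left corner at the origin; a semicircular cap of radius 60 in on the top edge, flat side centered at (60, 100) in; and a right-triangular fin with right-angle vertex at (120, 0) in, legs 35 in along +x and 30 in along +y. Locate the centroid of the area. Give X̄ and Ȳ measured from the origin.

X̄ = 62.07 in, Ȳ = 72.32 in

rectangular body: A = 120 × 100 = 12000.00, centroid at (60.00, 50.00).
semicircular top: A = ½π·60² = 5654.87, centroid at (60.00, 125.46).
triangular fin: A = ½·35·30 = 525.00, centroid at (131.67, 10.00).
ΣA = 18179.87 in²
ΣAX̄ = (12000.00)(60.00) + (5654.87)(60.00) + (525.00)(131.67) = 1128417.01 in³
ΣAȲ = (12000.00)(50.00) + (5654.87)(125.46) + (525.00)(10.00) = 1314736.68 in³
X̄ = 1128417.01 / 18179.87 = 62.07 in
Ȳ = 1314736.68 / 18179.87 = 72.32 in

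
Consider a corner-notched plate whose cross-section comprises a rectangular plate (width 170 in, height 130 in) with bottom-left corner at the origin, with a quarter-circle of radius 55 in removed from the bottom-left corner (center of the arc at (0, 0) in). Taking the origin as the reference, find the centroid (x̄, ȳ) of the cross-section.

x̄ = 92.43 in, ȳ = 70.02 in

plate: A = 170 × 130 = 22100.00, centroid at (85.00, 65.00).
removed quarter-circle: A = −¼π·55² = -2375.83, centroid at (23.34, 23.34).
ΣA = 19724.17 in², ΣAx̄ = 1823041.67 in³, ΣAȳ = 1381041.67 in³.
x̄ = 1823041.67/19724.17 = 92.43 in; ȳ = 1381041.67/19724.17 = 70.02 in.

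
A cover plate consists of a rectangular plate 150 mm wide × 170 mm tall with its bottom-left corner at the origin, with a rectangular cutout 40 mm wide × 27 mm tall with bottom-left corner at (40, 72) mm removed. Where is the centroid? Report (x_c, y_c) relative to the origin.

plate: A = 150 × 170 = 25500.00, centroid at (75.00, 85.00).
hole: A = −(40 × 27) = -1080.00, centroid at (60.00, 85.50).
ΣA = 24420.00 mm², ΣAx_c = 1847700.00 mm³, ΣAy_c = 2075160.00 mm³.
x_c = 1847700.00/24420.00 = 75.66 mm; y_c = 2075160.00/24420.00 = 84.98 mm.

x_c = 75.66 mm, y_c = 84.98 mm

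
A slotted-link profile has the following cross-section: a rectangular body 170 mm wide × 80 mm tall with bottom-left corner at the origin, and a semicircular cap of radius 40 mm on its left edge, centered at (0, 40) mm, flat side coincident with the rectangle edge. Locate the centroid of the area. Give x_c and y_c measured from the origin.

Part | A | x̄ᵢ | ȳᵢ | A·x̄ᵢ | A·ȳᵢ
rectangular body | 13600.00 | 85.00 | 40.00 | 1156000.00 | 544000.00
semicircular end | 2513.27 | -16.98 | 40.00 | -42666.67 | 100530.96
Σ | 16113.27 |  |  | 1113333.33 | 644530.96
x_c = 1113333.33 / 16113.27 = 69.09 mm
y_c = 644530.96 / 16113.27 = 40.00 mm

x_c = 69.09 mm, y_c = 40.00 mm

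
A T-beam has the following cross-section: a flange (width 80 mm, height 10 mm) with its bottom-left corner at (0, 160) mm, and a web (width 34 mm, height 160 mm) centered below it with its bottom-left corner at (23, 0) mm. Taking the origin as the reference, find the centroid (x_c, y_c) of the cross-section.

x_c = 40.00 mm, y_c = 90.90 mm

web: A = 34 × 160 = 5440.00, centroid at (40.00, 80.00).
flange: A = 80 × 10 = 800.00, centroid at (40.00, 165.00).
ΣA = 6240.00 mm², ΣAx_c = 249600.00 mm³, ΣAy_c = 567200.00 mm³.
x_c = 249600.00/6240.00 = 40.00 mm; y_c = 567200.00/6240.00 = 90.90 mm.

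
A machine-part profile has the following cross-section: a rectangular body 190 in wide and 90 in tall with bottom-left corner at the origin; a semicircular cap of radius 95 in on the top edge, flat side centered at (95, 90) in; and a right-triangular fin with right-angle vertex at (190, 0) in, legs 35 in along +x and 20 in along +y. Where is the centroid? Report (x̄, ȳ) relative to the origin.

x̄ = 96.18 in, ȳ = 82.82 in

rectangular body: A = 190 × 90 = 17100.00, centroid at (95.00, 45.00).
semicircular top: A = ½π·95² = 14176.44, centroid at (95.00, 130.32).
triangular fin: A = ½·35·20 = 350.00, centroid at (201.67, 6.67).
ΣA = 31626.44 in²
ΣAx̄ = (17100.00)(95.00) + (14176.44)(95.00) + (350.00)(201.67) = 3041844.83 in³
ΣAȳ = (17100.00)(45.00) + (14176.44)(130.32) + (350.00)(6.67) = 2619295.98 in³
x̄ = 3041844.83 / 31626.44 = 96.18 in
ȳ = 2619295.98 / 31626.44 = 82.82 in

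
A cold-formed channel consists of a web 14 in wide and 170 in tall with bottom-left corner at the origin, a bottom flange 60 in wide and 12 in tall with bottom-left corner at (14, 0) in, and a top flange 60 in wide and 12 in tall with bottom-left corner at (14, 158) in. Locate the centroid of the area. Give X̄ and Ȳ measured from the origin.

web: A = 14 × 170 = 2380.00, centroid at (7.00, 85.00).
bottom flange: A = 60 × 12 = 720.00, centroid at (44.00, 6.00).
top flange: A = 60 × 12 = 720.00, centroid at (44.00, 164.00).
ΣA = 3820.00 in², ΣAX̄ = 80020.00 in³, ΣAȲ = 324700.00 in³.
X̄ = 80020.00/3820.00 = 20.95 in; Ȳ = 324700.00/3820.00 = 85.00 in.

X̄ = 20.95 in, Ȳ = 85.00 in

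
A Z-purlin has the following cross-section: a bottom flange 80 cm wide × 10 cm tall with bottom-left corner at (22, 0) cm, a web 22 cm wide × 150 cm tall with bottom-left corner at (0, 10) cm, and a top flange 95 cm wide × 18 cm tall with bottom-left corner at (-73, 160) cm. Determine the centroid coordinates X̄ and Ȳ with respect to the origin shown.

Part | A | x̄ᵢ | ȳᵢ | A·x̄ᵢ | A·ȳᵢ
bottom flange | 800.00 | 62.00 | 5.00 | 49600.00 | 4000.00
web | 3300.00 | 11.00 | 85.00 | 36300.00 | 280500.00
top flange | 1710.00 | -25.50 | 169.00 | -43605.00 | 288990.00
Σ | 5810.00 |  |  | 42295.00 | 573490.00
X̄ = 42295.00 / 5810.00 = 7.28 cm
Ȳ = 573490.00 / 5810.00 = 98.71 cm

X̄ = 7.28 cm, Ȳ = 98.71 cm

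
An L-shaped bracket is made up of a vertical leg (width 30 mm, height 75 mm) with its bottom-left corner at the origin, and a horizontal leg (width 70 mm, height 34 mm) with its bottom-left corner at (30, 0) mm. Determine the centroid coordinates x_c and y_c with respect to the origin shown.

x_c = 40.70 mm, y_c = 26.96 mm

vertical leg: A = 30 × 75 = 2250.00, centroid at (15.00, 37.50).
horizontal leg: A = 70 × 34 = 2380.00, centroid at (65.00, 17.00).
ΣA = 4630.00 mm²
ΣAx_c = (2250.00)(15.00) + (2380.00)(65.00) = 188450.00 mm³
ΣAy_c = (2250.00)(37.50) + (2380.00)(17.00) = 124835.00 mm³
x_c = 188450.00 / 4630.00 = 40.70 mm
y_c = 124835.00 / 4630.00 = 26.96 mm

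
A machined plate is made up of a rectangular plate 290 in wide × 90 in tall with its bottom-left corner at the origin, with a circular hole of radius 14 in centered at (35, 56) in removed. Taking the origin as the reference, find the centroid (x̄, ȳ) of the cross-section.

plate: A = 290 × 90 = 26100.00, centroid at (145.00, 45.00).
hole: A = −π·14² = -615.75, centroid at (35.00, 56.00).
ΣA = 25484.25 in², ΣAx̄ = 3762948.67 in³, ΣAȳ = 1140017.88 in³.
x̄ = 3762948.67/25484.25 = 147.66 in; ȳ = 1140017.88/25484.25 = 44.73 in.

x̄ = 147.66 in, ȳ = 44.73 in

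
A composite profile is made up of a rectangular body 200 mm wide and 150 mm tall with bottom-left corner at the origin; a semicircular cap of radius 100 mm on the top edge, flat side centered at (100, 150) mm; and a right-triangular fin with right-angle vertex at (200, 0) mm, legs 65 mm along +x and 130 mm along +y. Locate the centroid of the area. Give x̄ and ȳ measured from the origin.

rectangular body: A = 200 × 150 = 30000.00, centroid at (100.00, 75.00).
semicircular top: A = ½π·100² = 15707.96, centroid at (100.00, 192.44).
triangular fin: A = ½·65·130 = 4225.00, centroid at (221.67, 43.33).
ΣA = 49932.96 mm²
ΣAx̄ = (30000.00)(100.00) + (15707.96)(100.00) + (4225.00)(221.67) = 5507337.99 mm³
ΣAȳ = (30000.00)(75.00) + (15707.96)(192.44) + (4225.00)(43.33) = 5455944.49 mm³
x̄ = 5507337.99 / 49932.96 = 110.29 mm
ȳ = 5455944.49 / 49932.96 = 109.27 mm

x̄ = 110.29 mm, ȳ = 109.27 mm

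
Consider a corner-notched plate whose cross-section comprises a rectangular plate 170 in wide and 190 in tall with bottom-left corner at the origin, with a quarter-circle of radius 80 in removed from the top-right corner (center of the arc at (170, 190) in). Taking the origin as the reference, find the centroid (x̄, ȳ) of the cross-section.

plate: A = 170 × 190 = 32300.00, centroid at (85.00, 95.00).
removed quarter-circle: A = −¼π·80² = -5026.55, centroid at (136.05, 156.05).
ΣA = 27273.45 in²
ΣAx̄ = (32300.00)(85.00) + (-5026.55)(136.05) = 2061653.46 in³
ΣAȳ = (32300.00)(95.00) + (-5026.55)(156.05) = 2284122.50 in³
x̄ = 2061653.46 / 27273.45 = 75.59 in
ȳ = 2284122.50 / 27273.45 = 83.75 in

x̄ = 75.59 in, ȳ = 83.75 in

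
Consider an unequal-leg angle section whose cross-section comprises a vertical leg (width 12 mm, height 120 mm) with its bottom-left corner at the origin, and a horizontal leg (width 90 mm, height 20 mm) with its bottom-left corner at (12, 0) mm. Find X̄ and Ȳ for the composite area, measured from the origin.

vertical leg: A = 12 × 120 = 1440.00, centroid at (6.00, 60.00).
horizontal leg: A = 90 × 20 = 1800.00, centroid at (57.00, 10.00).
ΣA = 3240.00 mm²
ΣAX̄ = (1440.00)(6.00) + (1800.00)(57.00) = 111240.00 mm³
ΣAȲ = (1440.00)(60.00) + (1800.00)(10.00) = 104400.00 mm³
X̄ = 111240.00 / 3240.00 = 34.33 mm
Ȳ = 104400.00 / 3240.00 = 32.22 mm

X̄ = 34.33 mm, Ȳ = 32.22 mm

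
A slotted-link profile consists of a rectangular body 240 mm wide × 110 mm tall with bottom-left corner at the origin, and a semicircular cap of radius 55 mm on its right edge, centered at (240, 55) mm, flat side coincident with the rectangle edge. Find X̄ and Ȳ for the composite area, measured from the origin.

X̄ = 141.86 mm, Ȳ = 55.00 mm

rectangular body: A = 240 × 110 = 26400.00, centroid at (120.00, 55.00).
semicircular end: A = ½π·55² = 4751.66, centroid at (263.34, 55.00).
ΣA = 31151.66 mm²
ΣAX̄ = (26400.00)(120.00) + (4751.66)(263.34) = 4419314.80 mm³
ΣAȲ = (26400.00)(55.00) + (4751.66)(55.00) = 1713341.24 mm³
X̄ = 4419314.80 / 31151.66 = 141.86 mm
Ȳ = 1713341.24 / 31151.66 = 55.00 mm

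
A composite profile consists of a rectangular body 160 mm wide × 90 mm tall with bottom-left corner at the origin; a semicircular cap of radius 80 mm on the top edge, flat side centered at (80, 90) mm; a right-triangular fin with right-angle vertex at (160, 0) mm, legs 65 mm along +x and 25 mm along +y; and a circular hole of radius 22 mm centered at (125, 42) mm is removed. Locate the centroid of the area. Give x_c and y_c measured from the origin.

rectangular body: A = 160 × 90 = 14400.00, centroid at (80.00, 45.00).
semicircular top: A = ½π·80² = 10053.10, centroid at (80.00, 123.95).
triangular fin: A = ½·65·25 = 812.50, centroid at (181.67, 8.33).
hole: A = −π·22² = -1520.53, centroid at (125.00, 42.00).
ΣA = 23745.07 mm², ΣAx_c = 1913785.53 mm³, ΣAy_c = 1837020.56 mm³.
x_c = 1913785.53/23745.07 = 80.60 mm; y_c = 1837020.56/23745.07 = 77.36 mm.

x_c = 80.60 mm, y_c = 77.36 mm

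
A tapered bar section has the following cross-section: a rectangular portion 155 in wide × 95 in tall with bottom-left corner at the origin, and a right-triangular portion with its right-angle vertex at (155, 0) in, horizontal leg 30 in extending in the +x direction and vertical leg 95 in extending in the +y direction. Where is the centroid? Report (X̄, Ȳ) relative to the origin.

rectangular portion: A = 155 × 95 = 14725.00, centroid at (77.50, 47.50).
triangular portion: A = ½·30·95 = 1425.00, centroid at (165.00, 31.67).
ΣA = 16150.00 in²
ΣAX̄ = (14725.00)(77.50) + (1425.00)(165.00) = 1376312.50 in³
ΣAȲ = (14725.00)(47.50) + (1425.00)(31.67) = 744562.50 in³
X̄ = 1376312.50 / 16150.00 = 85.22 in
Ȳ = 744562.50 / 16150.00 = 46.10 in

X̄ = 85.22 in, Ȳ = 46.10 in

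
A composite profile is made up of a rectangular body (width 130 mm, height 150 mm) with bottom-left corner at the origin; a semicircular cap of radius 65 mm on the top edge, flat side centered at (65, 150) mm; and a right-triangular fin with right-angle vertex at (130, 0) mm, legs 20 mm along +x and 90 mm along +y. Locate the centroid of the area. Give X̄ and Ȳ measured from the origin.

X̄ = 67.39 mm, Ȳ = 98.68 mm

rectangular body: A = 130 × 150 = 19500.00, centroid at (65.00, 75.00).
semicircular top: A = ½π·65² = 6636.61, centroid at (65.00, 177.59).
triangular fin: A = ½·20·90 = 900.00, centroid at (136.67, 30.00).
ΣA = 27036.61 mm², ΣAX̄ = 1821879.94 mm³, ΣAȲ = 2668075.51 mm³.
X̄ = 1821879.94/27036.61 = 67.39 mm; Ȳ = 2668075.51/27036.61 = 98.68 mm.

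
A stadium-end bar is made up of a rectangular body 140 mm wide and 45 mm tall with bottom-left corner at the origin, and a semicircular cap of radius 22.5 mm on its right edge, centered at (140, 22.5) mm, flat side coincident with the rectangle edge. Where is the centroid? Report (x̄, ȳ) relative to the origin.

rectangular body: A = 140 × 45 = 6300.00, centroid at (70.00, 22.50).
semicircular end: A = ½π·22.5² = 795.22, centroid at (149.55, 22.50).
ΣA = 7095.22 mm²
ΣAx̄ = (6300.00)(70.00) + (795.22)(149.55) = 559923.94 mm³
ΣAȳ = (6300.00)(22.50) + (795.22)(22.50) = 159642.35 mm³
x̄ = 559923.94 / 7095.22 = 78.92 mm
ȳ = 159642.35 / 7095.22 = 22.50 mm

x̄ = 78.92 mm, ȳ = 22.50 mm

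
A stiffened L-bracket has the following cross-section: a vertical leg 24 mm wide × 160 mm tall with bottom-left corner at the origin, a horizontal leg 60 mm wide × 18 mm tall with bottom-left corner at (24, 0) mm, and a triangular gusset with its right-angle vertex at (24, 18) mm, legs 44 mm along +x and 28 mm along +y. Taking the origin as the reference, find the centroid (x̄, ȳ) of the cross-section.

vertical leg: A = 24 × 160 = 3840.00, centroid at (12.00, 80.00).
horizontal leg: A = 60 × 18 = 1080.00, centroid at (54.00, 9.00).
gusset: A = ½·44·28 = 616.00, centroid at (38.67, 27.33).
ΣA = 5536.00 mm²
ΣAx̄ = (3840.00)(12.00) + (1080.00)(54.00) + (616.00)(38.67) = 128218.67 mm³
ΣAȳ = (3840.00)(80.00) + (1080.00)(9.00) + (616.00)(27.33) = 333757.33 mm³
x̄ = 128218.67 / 5536.00 = 23.16 mm
ȳ = 333757.33 / 5536.00 = 60.29 mm

x̄ = 23.16 mm, ȳ = 60.29 mm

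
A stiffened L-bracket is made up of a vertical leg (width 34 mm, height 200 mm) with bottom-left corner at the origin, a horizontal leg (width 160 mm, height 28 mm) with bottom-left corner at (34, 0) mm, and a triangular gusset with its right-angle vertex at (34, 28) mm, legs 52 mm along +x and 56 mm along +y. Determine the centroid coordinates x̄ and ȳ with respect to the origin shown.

x̄ = 55.05 mm, ȳ = 63.65 mm

vertical leg: A = 34 × 200 = 6800.00, centroid at (17.00, 100.00).
horizontal leg: A = 160 × 28 = 4480.00, centroid at (114.00, 14.00).
gusset: A = ½·52·56 = 1456.00, centroid at (51.33, 46.67).
ΣA = 12736.00 mm²
ΣAx̄ = (6800.00)(17.00) + (4480.00)(114.00) + (1456.00)(51.33) = 701061.33 mm³
ΣAȳ = (6800.00)(100.00) + (4480.00)(14.00) + (1456.00)(46.67) = 810666.67 mm³
x̄ = 701061.33 / 12736.00 = 55.05 mm
ȳ = 810666.67 / 12736.00 = 63.65 mm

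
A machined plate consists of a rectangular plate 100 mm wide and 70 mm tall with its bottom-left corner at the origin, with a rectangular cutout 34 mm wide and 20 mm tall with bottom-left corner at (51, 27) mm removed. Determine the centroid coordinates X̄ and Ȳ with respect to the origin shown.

plate: A = 100 × 70 = 7000.00, centroid at (50.00, 35.00).
hole: A = −(34 × 20) = -680.00, centroid at (68.00, 37.00).
ΣA = 6320.00 mm²
ΣAX̄ = (7000.00)(50.00) + (-680.00)(68.00) = 303760.00 mm³
ΣAȲ = (7000.00)(35.00) + (-680.00)(37.00) = 219840.00 mm³
X̄ = 303760.00 / 6320.00 = 48.06 mm
Ȳ = 219840.00 / 6320.00 = 34.78 mm

X̄ = 48.06 mm, Ȳ = 34.78 mm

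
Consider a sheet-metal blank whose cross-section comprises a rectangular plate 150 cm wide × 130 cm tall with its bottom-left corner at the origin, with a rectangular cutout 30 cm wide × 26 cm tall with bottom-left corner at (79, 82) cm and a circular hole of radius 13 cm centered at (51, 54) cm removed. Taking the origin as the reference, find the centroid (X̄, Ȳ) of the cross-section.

plate: A = 150 × 130 = 19500.00, centroid at (75.00, 65.00).
hole 1: A = −(30 × 26) = -780.00, centroid at (94.00, 95.00).
hole 2: A = −π·13² = -530.93, centroid at (51.00, 54.00).
ΣA = 18189.07 cm², ΣAX̄ = 1362102.61 cm³, ΣAȲ = 1164729.83 cm³.
X̄ = 1362102.61/18189.07 = 74.89 cm; Ȳ = 1164729.83/18189.07 = 64.03 cm.

X̄ = 74.89 cm, Ȳ = 64.03 cm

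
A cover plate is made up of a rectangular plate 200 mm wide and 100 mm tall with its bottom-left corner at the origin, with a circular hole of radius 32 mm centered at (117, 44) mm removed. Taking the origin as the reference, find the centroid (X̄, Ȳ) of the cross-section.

X̄ = 96.74 mm, Ȳ = 51.15 mm

plate: A = 200 × 100 = 20000.00, centroid at (100.00, 50.00).
hole: A = −π·32² = -3216.99, centroid at (117.00, 44.00).
ΣA = 16783.01 mm², ΣAX̄ = 1623612.07 mm³, ΣAȲ = 858452.40 mm³.
X̄ = 1623612.07/16783.01 = 96.74 mm; Ȳ = 858452.40/16783.01 = 51.15 mm.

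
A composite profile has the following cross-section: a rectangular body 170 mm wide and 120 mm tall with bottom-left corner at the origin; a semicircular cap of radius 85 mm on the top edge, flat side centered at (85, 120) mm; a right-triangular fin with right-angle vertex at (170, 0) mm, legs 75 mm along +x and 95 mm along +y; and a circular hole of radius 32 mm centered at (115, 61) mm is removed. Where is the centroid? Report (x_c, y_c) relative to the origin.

rectangular body: A = 170 × 120 = 20400.00, centroid at (85.00, 60.00).
semicircular top: A = ½π·85² = 11349.00, centroid at (85.00, 156.08).
triangular fin: A = ½·75·95 = 3562.50, centroid at (195.00, 31.67).
hole: A = −π·32² = -3216.99, centroid at (115.00, 61.00).
ΣA = 32094.51 mm²
ΣAx_c = (20400.00)(85.00) + (11349.00)(85.00) + (3562.50)(195.00) + (-3216.99)(115.00) = 3023398.84 mm³
ΣAy_c = (20400.00)(60.00) + (11349.00)(156.08) + (3562.50)(31.67) + (-3216.99)(61.00) = 2911873.14 mm³
x_c = 3023398.84 / 32094.51 = 94.20 mm
y_c = 2911873.14 / 32094.51 = 90.73 mm

x_c = 94.20 mm, y_c = 90.73 mm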